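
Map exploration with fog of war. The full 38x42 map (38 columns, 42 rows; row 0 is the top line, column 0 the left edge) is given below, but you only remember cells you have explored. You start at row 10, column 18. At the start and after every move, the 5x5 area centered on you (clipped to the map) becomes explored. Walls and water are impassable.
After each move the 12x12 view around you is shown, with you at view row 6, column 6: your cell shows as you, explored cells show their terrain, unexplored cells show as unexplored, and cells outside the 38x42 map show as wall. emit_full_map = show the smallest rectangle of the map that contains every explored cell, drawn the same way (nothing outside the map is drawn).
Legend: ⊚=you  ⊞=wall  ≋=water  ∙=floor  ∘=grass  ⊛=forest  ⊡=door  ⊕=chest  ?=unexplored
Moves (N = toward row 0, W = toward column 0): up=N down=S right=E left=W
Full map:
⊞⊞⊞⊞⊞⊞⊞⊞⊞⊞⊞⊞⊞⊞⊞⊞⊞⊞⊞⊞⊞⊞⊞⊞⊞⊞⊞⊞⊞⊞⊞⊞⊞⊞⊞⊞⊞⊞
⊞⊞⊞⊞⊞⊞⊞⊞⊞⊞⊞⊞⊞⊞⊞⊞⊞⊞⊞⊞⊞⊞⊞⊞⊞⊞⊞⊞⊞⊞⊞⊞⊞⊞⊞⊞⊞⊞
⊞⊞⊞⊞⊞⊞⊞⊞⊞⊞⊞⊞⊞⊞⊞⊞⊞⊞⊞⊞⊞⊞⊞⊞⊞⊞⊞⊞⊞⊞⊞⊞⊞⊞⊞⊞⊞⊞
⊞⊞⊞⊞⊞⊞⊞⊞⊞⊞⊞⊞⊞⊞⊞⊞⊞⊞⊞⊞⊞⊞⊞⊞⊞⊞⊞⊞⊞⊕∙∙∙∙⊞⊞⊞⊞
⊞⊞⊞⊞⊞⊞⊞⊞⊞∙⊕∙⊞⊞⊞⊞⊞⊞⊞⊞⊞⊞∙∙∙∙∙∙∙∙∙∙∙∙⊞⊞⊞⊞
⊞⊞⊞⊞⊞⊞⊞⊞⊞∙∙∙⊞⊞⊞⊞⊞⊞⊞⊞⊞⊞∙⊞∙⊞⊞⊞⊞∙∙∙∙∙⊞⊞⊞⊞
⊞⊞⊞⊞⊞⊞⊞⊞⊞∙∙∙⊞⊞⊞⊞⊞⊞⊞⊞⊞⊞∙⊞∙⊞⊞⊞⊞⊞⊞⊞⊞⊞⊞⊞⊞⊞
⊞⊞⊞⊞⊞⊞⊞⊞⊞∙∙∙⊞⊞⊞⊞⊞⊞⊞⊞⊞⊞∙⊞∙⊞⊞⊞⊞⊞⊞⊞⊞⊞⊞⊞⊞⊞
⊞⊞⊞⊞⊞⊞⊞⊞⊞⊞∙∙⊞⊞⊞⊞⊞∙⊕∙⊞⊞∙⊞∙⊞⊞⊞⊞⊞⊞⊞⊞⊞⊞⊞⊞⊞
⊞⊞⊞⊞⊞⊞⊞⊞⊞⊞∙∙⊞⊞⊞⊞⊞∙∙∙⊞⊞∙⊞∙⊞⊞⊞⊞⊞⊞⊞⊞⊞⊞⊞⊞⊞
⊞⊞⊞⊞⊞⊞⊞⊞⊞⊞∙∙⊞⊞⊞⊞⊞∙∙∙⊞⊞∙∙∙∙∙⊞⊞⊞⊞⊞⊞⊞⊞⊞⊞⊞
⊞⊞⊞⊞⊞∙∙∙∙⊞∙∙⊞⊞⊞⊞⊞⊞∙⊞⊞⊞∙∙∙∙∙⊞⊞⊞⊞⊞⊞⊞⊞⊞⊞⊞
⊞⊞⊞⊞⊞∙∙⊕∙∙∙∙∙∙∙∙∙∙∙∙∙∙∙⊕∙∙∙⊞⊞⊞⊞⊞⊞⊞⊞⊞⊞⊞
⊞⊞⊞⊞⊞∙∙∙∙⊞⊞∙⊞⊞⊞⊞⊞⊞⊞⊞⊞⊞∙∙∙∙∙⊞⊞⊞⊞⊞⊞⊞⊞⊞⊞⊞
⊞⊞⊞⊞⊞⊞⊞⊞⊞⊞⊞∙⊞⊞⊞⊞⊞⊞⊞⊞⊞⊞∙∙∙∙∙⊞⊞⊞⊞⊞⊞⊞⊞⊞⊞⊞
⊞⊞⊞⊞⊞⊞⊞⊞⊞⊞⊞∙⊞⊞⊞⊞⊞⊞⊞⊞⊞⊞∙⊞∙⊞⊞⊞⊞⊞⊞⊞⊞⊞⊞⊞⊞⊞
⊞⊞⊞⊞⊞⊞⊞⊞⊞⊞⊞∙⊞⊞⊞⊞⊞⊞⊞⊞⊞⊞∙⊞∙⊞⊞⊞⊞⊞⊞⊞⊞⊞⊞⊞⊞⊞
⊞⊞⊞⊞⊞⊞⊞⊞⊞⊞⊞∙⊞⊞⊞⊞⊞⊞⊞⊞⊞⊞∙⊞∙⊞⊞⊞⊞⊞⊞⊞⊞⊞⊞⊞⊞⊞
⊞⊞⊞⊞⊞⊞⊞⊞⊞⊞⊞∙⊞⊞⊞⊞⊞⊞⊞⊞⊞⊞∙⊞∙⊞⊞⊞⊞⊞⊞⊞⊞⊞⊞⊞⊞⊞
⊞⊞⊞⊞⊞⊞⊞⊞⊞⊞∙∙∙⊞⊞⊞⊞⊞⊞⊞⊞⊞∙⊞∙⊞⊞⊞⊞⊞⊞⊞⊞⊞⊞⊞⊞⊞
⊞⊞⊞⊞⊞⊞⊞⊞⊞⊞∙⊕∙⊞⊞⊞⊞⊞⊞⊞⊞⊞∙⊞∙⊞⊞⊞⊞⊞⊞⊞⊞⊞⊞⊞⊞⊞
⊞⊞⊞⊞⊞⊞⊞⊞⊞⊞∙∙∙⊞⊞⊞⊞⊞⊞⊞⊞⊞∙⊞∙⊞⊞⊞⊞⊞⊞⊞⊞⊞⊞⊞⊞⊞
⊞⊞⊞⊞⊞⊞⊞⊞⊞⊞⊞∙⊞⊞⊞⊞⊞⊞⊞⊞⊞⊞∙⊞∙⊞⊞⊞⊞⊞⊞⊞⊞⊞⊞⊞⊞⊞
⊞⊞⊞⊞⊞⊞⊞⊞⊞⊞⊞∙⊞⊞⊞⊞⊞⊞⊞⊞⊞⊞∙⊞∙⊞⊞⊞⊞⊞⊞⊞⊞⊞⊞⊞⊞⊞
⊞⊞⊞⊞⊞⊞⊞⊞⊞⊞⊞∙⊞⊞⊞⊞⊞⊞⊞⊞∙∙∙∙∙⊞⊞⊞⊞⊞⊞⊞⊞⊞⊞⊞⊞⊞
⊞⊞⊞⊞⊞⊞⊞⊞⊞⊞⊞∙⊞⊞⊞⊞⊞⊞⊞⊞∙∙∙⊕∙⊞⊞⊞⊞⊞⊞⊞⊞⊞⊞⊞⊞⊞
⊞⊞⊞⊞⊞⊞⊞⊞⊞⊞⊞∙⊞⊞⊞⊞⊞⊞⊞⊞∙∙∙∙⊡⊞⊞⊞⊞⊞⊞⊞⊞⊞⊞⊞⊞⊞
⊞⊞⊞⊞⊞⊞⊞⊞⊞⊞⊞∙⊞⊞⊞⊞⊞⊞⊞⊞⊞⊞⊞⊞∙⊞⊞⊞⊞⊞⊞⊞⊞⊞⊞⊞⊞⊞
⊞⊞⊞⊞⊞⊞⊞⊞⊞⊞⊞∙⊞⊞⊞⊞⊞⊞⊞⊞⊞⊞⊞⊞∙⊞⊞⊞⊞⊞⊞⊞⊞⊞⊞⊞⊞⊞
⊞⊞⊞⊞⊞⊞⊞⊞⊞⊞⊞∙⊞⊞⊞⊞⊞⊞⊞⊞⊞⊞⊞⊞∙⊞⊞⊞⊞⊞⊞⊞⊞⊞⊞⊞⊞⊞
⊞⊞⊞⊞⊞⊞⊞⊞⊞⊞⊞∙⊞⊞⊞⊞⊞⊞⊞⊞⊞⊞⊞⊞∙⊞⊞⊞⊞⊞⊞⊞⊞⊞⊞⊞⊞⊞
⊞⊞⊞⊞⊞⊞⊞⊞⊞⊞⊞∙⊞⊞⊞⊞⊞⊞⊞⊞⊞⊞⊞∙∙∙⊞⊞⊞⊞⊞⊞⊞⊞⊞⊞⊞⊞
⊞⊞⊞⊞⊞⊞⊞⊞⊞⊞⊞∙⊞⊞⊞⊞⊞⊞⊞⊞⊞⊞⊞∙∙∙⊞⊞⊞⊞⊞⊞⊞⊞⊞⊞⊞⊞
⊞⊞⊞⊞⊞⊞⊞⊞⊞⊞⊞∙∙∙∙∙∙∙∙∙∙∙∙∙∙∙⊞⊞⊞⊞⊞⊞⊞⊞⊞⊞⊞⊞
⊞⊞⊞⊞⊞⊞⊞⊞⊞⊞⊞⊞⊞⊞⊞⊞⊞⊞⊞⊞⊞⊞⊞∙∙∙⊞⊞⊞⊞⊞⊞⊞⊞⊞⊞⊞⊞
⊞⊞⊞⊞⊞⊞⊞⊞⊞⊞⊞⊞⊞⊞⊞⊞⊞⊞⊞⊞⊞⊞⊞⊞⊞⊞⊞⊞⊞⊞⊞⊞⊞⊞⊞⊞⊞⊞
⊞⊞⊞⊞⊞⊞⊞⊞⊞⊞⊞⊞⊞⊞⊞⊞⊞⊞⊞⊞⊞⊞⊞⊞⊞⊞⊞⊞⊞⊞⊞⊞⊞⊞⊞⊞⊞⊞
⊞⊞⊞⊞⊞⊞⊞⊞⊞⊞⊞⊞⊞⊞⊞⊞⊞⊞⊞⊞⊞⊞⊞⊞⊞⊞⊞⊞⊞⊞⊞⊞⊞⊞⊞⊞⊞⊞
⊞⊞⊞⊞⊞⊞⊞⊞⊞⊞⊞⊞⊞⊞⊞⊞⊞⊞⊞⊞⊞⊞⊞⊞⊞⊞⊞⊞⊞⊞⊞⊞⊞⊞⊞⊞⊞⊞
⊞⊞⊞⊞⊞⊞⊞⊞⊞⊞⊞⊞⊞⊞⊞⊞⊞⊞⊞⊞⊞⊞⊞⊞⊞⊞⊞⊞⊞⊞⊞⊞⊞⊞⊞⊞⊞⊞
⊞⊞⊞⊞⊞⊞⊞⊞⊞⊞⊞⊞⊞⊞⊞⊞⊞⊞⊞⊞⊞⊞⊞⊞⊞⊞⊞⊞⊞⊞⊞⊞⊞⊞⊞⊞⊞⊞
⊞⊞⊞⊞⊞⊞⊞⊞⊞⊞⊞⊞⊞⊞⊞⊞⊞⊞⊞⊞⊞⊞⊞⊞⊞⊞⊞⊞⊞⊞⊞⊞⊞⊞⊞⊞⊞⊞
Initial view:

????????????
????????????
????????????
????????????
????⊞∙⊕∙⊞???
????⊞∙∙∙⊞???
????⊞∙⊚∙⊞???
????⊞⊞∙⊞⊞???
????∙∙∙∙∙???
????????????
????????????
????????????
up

????????????
????????????
????????????
????????????
????⊞⊞⊞⊞⊞???
????⊞∙⊕∙⊞???
????⊞∙⊚∙⊞???
????⊞∙∙∙⊞???
????⊞⊞∙⊞⊞???
????∙∙∙∙∙???
????????????
????????????

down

????????????
????????????
????????????
????⊞⊞⊞⊞⊞???
????⊞∙⊕∙⊞???
????⊞∙∙∙⊞???
????⊞∙⊚∙⊞???
????⊞⊞∙⊞⊞???
????∙∙∙∙∙???
????????????
????????????
????????????

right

????????????
????????????
????????????
???⊞⊞⊞⊞⊞????
???⊞∙⊕∙⊞⊞???
???⊞∙∙∙⊞⊞???
???⊞∙∙⊚⊞⊞???
???⊞⊞∙⊞⊞⊞???
???∙∙∙∙∙∙???
????????????
????????????
????????????

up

????????????
????????????
????????????
????????????
???⊞⊞⊞⊞⊞⊞???
???⊞∙⊕∙⊞⊞???
???⊞∙∙⊚⊞⊞???
???⊞∙∙∙⊞⊞???
???⊞⊞∙⊞⊞⊞???
???∙∙∙∙∙∙???
????????????
????????????

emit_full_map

⊞⊞⊞⊞⊞⊞
⊞∙⊕∙⊞⊞
⊞∙∙⊚⊞⊞
⊞∙∙∙⊞⊞
⊞⊞∙⊞⊞⊞
∙∙∙∙∙∙

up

????????????
????????????
????????????
????????????
????⊞⊞⊞⊞⊞???
???⊞⊞⊞⊞⊞⊞???
???⊞∙⊕⊚⊞⊞???
???⊞∙∙∙⊞⊞???
???⊞∙∙∙⊞⊞???
???⊞⊞∙⊞⊞⊞???
???∙∙∙∙∙∙???
????????????

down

????????????
????????????
????????????
????⊞⊞⊞⊞⊞???
???⊞⊞⊞⊞⊞⊞???
???⊞∙⊕∙⊞⊞???
???⊞∙∙⊚⊞⊞???
???⊞∙∙∙⊞⊞???
???⊞⊞∙⊞⊞⊞???
???∙∙∙∙∙∙???
????????????
????????????

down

????????????
????????????
????⊞⊞⊞⊞⊞???
???⊞⊞⊞⊞⊞⊞???
???⊞∙⊕∙⊞⊞???
???⊞∙∙∙⊞⊞???
???⊞∙∙⊚⊞⊞???
???⊞⊞∙⊞⊞⊞???
???∙∙∙∙∙∙???
????????????
????????????
????????????

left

????????????
????????????
?????⊞⊞⊞⊞⊞??
????⊞⊞⊞⊞⊞⊞??
????⊞∙⊕∙⊞⊞??
????⊞∙∙∙⊞⊞??
????⊞∙⊚∙⊞⊞??
????⊞⊞∙⊞⊞⊞??
????∙∙∙∙∙∙??
????????????
????????????
????????????

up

????????????
????????????
????????????
?????⊞⊞⊞⊞⊞??
????⊞⊞⊞⊞⊞⊞??
????⊞∙⊕∙⊞⊞??
????⊞∙⊚∙⊞⊞??
????⊞∙∙∙⊞⊞??
????⊞⊞∙⊞⊞⊞??
????∙∙∙∙∙∙??
????????????
????????????

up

????????????
????????????
????????????
????????????
????⊞⊞⊞⊞⊞⊞??
????⊞⊞⊞⊞⊞⊞??
????⊞∙⊚∙⊞⊞??
????⊞∙∙∙⊞⊞??
????⊞∙∙∙⊞⊞??
????⊞⊞∙⊞⊞⊞??
????∙∙∙∙∙∙??
????????????

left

????????????
????????????
????????????
????????????
????⊞⊞⊞⊞⊞⊞⊞?
????⊞⊞⊞⊞⊞⊞⊞?
????⊞⊞⊚⊕∙⊞⊞?
????⊞⊞∙∙∙⊞⊞?
????⊞⊞∙∙∙⊞⊞?
?????⊞⊞∙⊞⊞⊞?
?????∙∙∙∙∙∙?
????????????

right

????????????
????????????
????????????
????????????
???⊞⊞⊞⊞⊞⊞⊞??
???⊞⊞⊞⊞⊞⊞⊞??
???⊞⊞∙⊚∙⊞⊞??
???⊞⊞∙∙∙⊞⊞??
???⊞⊞∙∙∙⊞⊞??
????⊞⊞∙⊞⊞⊞??
????∙∙∙∙∙∙??
????????????

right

????????????
????????????
????????????
????????????
??⊞⊞⊞⊞⊞⊞⊞???
??⊞⊞⊞⊞⊞⊞⊞???
??⊞⊞∙⊕⊚⊞⊞???
??⊞⊞∙∙∙⊞⊞???
??⊞⊞∙∙∙⊞⊞???
???⊞⊞∙⊞⊞⊞???
???∙∙∙∙∙∙???
????????????

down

????????????
????????????
????????????
??⊞⊞⊞⊞⊞⊞⊞???
??⊞⊞⊞⊞⊞⊞⊞???
??⊞⊞∙⊕∙⊞⊞???
??⊞⊞∙∙⊚⊞⊞???
??⊞⊞∙∙∙⊞⊞???
???⊞⊞∙⊞⊞⊞???
???∙∙∙∙∙∙???
????????????
????????????

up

????????????
????????????
????????????
????????????
??⊞⊞⊞⊞⊞⊞⊞???
??⊞⊞⊞⊞⊞⊞⊞???
??⊞⊞∙⊕⊚⊞⊞???
??⊞⊞∙∙∙⊞⊞???
??⊞⊞∙∙∙⊞⊞???
???⊞⊞∙⊞⊞⊞???
???∙∙∙∙∙∙???
????????????

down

????????????
????????????
????????????
??⊞⊞⊞⊞⊞⊞⊞???
??⊞⊞⊞⊞⊞⊞⊞???
??⊞⊞∙⊕∙⊞⊞???
??⊞⊞∙∙⊚⊞⊞???
??⊞⊞∙∙∙⊞⊞???
???⊞⊞∙⊞⊞⊞???
???∙∙∙∙∙∙???
????????????
????????????

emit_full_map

⊞⊞⊞⊞⊞⊞⊞
⊞⊞⊞⊞⊞⊞⊞
⊞⊞∙⊕∙⊞⊞
⊞⊞∙∙⊚⊞⊞
⊞⊞∙∙∙⊞⊞
?⊞⊞∙⊞⊞⊞
?∙∙∙∙∙∙


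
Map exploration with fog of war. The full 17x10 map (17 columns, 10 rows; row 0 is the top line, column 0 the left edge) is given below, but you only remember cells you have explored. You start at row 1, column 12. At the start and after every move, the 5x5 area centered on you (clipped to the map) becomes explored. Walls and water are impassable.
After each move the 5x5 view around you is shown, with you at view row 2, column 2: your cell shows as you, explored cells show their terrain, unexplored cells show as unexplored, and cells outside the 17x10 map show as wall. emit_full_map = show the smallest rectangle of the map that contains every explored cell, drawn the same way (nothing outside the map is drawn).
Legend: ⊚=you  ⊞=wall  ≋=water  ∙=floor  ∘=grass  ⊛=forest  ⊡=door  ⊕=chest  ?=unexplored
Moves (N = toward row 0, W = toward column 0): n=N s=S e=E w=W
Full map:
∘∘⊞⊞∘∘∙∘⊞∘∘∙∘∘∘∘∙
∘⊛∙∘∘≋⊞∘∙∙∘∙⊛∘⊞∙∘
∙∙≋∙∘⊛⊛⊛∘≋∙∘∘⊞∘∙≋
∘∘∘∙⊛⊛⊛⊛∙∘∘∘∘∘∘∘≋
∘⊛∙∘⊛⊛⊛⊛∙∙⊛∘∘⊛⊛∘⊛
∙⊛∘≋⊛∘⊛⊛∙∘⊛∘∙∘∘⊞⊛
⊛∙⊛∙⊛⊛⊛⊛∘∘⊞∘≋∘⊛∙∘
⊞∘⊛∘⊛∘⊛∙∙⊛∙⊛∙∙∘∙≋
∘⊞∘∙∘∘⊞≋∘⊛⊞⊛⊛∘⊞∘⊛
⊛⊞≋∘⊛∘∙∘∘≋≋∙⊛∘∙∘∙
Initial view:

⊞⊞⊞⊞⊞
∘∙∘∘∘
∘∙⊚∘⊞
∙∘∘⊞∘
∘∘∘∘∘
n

⊞⊞⊞⊞⊞
⊞⊞⊞⊞⊞
∘∙⊚∘∘
∘∙⊛∘⊞
∙∘∘⊞∘

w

⊞⊞⊞⊞⊞
⊞⊞⊞⊞⊞
∘∘⊚∘∘
∙∘∙⊛∘
≋∙∘∘⊞

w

⊞⊞⊞⊞⊞
⊞⊞⊞⊞⊞
⊞∘⊚∙∘
∙∙∘∙⊛
∘≋∙∘∘

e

⊞⊞⊞⊞⊞
⊞⊞⊞⊞⊞
∘∘⊚∘∘
∙∘∙⊛∘
≋∙∘∘⊞

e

⊞⊞⊞⊞⊞
⊞⊞⊞⊞⊞
∘∙⊚∘∘
∘∙⊛∘⊞
∙∘∘⊞∘

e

⊞⊞⊞⊞⊞
⊞⊞⊞⊞⊞
∙∘⊚∘∘
∙⊛∘⊞∙
∘∘⊞∘∙


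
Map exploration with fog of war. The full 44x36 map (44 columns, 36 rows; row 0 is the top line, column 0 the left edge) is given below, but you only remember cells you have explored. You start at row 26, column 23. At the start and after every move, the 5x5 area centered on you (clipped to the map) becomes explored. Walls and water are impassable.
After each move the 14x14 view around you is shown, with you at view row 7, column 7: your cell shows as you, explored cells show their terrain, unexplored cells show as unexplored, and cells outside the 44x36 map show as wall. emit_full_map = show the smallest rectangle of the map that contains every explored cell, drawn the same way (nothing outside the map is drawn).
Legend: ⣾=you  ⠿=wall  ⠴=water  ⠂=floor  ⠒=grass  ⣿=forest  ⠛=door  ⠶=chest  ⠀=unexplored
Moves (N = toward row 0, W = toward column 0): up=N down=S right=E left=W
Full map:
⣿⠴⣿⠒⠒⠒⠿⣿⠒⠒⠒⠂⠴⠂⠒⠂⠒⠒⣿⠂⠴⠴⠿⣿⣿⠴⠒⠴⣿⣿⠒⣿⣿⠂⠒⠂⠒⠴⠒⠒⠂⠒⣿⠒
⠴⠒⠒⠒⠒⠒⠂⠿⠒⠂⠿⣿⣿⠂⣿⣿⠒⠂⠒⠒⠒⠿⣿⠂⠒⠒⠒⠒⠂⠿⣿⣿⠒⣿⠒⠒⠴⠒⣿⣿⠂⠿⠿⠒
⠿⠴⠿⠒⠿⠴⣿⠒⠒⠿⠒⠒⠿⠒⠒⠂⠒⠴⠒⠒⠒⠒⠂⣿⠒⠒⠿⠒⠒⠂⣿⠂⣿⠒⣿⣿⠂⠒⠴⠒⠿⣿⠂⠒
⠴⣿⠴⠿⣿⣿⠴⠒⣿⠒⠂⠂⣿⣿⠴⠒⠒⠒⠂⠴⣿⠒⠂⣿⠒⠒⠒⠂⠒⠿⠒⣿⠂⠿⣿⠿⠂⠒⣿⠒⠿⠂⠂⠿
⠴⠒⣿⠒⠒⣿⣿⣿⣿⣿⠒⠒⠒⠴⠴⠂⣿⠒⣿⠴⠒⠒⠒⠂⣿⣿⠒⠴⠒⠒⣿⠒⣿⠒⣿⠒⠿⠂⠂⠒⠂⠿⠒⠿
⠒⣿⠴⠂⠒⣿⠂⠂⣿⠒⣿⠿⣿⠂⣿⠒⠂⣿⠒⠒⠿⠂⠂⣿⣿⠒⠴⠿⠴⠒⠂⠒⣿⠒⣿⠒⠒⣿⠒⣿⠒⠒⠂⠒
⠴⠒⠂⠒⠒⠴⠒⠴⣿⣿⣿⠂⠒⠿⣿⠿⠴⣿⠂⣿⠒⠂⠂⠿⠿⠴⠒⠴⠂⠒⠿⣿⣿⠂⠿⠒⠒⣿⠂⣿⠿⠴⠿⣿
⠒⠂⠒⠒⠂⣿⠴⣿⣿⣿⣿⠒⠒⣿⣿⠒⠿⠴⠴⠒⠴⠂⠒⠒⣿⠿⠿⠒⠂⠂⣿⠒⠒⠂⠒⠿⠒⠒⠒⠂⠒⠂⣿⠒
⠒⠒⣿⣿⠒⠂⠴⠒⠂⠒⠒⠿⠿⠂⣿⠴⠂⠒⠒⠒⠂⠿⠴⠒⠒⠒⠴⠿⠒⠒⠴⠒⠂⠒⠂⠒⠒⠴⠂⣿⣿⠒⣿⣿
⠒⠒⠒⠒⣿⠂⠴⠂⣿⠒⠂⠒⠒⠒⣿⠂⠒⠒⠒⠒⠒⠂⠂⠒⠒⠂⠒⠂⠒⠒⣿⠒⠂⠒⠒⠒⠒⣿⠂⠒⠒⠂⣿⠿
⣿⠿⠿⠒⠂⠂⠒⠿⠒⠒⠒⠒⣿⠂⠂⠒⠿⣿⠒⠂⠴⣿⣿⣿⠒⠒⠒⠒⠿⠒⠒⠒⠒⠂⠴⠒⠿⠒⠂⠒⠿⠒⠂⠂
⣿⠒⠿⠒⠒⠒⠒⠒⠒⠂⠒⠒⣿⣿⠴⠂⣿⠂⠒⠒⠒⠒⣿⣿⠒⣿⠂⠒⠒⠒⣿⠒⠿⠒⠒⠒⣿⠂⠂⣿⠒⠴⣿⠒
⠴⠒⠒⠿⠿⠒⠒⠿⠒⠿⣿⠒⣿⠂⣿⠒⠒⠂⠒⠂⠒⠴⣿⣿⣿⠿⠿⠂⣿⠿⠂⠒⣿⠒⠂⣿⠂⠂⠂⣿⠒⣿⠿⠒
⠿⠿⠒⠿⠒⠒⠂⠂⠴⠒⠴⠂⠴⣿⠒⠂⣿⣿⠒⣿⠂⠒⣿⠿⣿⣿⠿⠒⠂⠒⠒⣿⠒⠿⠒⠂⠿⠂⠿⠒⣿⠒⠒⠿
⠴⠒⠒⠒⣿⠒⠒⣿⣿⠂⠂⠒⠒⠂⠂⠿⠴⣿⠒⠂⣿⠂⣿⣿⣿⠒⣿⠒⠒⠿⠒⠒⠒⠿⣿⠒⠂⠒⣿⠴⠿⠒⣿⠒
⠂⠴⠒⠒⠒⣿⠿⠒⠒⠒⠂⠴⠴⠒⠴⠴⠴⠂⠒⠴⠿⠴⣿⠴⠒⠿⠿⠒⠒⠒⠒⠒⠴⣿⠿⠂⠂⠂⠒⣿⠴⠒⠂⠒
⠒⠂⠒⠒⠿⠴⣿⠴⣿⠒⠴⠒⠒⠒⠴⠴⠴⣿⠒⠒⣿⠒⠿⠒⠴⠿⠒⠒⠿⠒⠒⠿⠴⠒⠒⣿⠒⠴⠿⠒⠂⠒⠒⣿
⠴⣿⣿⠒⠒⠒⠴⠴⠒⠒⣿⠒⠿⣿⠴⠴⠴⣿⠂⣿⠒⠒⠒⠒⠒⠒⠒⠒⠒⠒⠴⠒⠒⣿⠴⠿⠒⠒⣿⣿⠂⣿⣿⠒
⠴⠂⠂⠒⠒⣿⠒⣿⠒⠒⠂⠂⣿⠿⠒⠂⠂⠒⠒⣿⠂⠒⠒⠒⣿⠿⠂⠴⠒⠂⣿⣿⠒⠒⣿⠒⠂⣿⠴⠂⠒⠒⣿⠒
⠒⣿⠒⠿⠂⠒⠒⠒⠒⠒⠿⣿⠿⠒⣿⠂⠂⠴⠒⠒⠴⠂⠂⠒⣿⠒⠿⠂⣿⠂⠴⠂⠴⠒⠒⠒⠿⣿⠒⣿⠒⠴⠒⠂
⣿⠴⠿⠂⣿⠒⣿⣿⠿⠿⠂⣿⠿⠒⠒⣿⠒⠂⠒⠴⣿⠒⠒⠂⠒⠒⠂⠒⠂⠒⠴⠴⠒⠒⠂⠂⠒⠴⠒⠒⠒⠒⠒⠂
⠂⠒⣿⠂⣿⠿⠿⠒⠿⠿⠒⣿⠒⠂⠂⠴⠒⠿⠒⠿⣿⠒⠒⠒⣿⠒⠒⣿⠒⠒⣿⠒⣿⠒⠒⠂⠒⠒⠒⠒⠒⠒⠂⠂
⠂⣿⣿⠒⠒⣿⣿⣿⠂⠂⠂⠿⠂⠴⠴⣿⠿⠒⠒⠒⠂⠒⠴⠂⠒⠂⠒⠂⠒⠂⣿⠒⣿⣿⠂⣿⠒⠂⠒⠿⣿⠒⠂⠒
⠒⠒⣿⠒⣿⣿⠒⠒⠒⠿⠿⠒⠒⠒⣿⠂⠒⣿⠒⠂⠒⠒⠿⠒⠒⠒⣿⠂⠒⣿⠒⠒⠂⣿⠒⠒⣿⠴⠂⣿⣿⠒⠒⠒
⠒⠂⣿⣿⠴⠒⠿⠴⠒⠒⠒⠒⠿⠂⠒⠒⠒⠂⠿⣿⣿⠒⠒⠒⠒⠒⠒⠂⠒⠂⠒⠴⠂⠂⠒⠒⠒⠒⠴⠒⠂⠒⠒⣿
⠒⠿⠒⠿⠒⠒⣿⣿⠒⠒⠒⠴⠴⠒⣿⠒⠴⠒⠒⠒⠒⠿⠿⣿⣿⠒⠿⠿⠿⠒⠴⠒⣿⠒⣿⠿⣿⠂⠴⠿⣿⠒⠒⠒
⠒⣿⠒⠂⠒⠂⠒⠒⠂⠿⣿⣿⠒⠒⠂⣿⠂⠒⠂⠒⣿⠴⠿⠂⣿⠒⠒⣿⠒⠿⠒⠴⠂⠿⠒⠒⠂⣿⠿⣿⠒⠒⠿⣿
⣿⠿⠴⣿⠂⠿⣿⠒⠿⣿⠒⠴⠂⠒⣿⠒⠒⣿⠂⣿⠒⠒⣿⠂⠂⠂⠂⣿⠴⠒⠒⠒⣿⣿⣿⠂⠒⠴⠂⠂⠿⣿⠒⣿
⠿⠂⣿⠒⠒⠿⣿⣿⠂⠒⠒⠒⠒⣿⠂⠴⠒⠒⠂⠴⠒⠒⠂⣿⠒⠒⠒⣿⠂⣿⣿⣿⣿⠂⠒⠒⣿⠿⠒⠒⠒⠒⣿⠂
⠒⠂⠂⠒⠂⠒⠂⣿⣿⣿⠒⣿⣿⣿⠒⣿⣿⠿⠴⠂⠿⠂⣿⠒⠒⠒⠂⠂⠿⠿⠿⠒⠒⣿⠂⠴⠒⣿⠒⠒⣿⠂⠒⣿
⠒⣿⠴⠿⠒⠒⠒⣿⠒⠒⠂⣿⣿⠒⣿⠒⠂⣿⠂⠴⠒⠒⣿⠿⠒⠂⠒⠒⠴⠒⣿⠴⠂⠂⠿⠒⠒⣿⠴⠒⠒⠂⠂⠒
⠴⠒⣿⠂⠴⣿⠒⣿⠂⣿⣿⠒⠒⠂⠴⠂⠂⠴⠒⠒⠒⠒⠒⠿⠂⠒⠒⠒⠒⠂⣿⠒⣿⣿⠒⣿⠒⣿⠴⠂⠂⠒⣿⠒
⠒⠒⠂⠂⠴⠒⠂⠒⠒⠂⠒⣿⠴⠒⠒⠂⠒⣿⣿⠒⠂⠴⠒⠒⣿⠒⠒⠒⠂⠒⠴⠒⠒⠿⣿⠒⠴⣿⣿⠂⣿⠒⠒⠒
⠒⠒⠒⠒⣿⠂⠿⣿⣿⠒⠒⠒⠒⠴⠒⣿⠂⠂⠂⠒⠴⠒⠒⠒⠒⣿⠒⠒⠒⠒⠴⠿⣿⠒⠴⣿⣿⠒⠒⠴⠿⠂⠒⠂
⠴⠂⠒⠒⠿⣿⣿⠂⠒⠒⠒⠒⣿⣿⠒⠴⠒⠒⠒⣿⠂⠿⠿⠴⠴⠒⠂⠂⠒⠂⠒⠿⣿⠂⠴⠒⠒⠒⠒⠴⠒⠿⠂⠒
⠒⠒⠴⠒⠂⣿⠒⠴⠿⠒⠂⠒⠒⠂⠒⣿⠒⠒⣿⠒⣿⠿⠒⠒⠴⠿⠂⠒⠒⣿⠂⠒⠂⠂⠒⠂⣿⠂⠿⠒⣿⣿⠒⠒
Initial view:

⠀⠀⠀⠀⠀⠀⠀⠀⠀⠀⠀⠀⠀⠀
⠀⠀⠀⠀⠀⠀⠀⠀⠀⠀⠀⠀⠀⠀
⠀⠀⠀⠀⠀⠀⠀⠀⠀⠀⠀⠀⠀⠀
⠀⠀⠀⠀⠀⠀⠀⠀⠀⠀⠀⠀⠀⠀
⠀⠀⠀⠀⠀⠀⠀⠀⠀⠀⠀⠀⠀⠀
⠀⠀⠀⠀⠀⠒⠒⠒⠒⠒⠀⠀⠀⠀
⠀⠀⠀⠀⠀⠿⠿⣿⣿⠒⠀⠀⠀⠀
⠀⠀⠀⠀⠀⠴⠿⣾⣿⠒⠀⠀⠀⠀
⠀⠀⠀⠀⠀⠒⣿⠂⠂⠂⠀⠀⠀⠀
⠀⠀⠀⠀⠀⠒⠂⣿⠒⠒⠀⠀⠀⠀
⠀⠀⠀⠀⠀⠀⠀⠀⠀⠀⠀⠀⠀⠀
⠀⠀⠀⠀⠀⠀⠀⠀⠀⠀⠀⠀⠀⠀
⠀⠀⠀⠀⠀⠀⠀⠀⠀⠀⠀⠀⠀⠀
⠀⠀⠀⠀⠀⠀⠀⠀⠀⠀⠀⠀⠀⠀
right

⠀⠀⠀⠀⠀⠀⠀⠀⠀⠀⠀⠀⠀⠀
⠀⠀⠀⠀⠀⠀⠀⠀⠀⠀⠀⠀⠀⠀
⠀⠀⠀⠀⠀⠀⠀⠀⠀⠀⠀⠀⠀⠀
⠀⠀⠀⠀⠀⠀⠀⠀⠀⠀⠀⠀⠀⠀
⠀⠀⠀⠀⠀⠀⠀⠀⠀⠀⠀⠀⠀⠀
⠀⠀⠀⠀⠒⠒⠒⠒⠒⠒⠀⠀⠀⠀
⠀⠀⠀⠀⠿⠿⣿⣿⠒⠿⠀⠀⠀⠀
⠀⠀⠀⠀⠴⠿⠂⣾⠒⠒⠀⠀⠀⠀
⠀⠀⠀⠀⠒⣿⠂⠂⠂⠂⠀⠀⠀⠀
⠀⠀⠀⠀⠒⠂⣿⠒⠒⠒⠀⠀⠀⠀
⠀⠀⠀⠀⠀⠀⠀⠀⠀⠀⠀⠀⠀⠀
⠀⠀⠀⠀⠀⠀⠀⠀⠀⠀⠀⠀⠀⠀
⠀⠀⠀⠀⠀⠀⠀⠀⠀⠀⠀⠀⠀⠀
⠀⠀⠀⠀⠀⠀⠀⠀⠀⠀⠀⠀⠀⠀

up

⠀⠀⠀⠀⠀⠀⠀⠀⠀⠀⠀⠀⠀⠀
⠀⠀⠀⠀⠀⠀⠀⠀⠀⠀⠀⠀⠀⠀
⠀⠀⠀⠀⠀⠀⠀⠀⠀⠀⠀⠀⠀⠀
⠀⠀⠀⠀⠀⠀⠀⠀⠀⠀⠀⠀⠀⠀
⠀⠀⠀⠀⠀⠀⠀⠀⠀⠀⠀⠀⠀⠀
⠀⠀⠀⠀⠀⠿⠒⠒⠒⣿⠀⠀⠀⠀
⠀⠀⠀⠀⠒⠒⠒⠒⠒⠒⠀⠀⠀⠀
⠀⠀⠀⠀⠿⠿⣿⣾⠒⠿⠀⠀⠀⠀
⠀⠀⠀⠀⠴⠿⠂⣿⠒⠒⠀⠀⠀⠀
⠀⠀⠀⠀⠒⣿⠂⠂⠂⠂⠀⠀⠀⠀
⠀⠀⠀⠀⠒⠂⣿⠒⠒⠒⠀⠀⠀⠀
⠀⠀⠀⠀⠀⠀⠀⠀⠀⠀⠀⠀⠀⠀
⠀⠀⠀⠀⠀⠀⠀⠀⠀⠀⠀⠀⠀⠀
⠀⠀⠀⠀⠀⠀⠀⠀⠀⠀⠀⠀⠀⠀

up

⠀⠀⠀⠀⠀⠀⠀⠀⠀⠀⠀⠀⠀⠀
⠀⠀⠀⠀⠀⠀⠀⠀⠀⠀⠀⠀⠀⠀
⠀⠀⠀⠀⠀⠀⠀⠀⠀⠀⠀⠀⠀⠀
⠀⠀⠀⠀⠀⠀⠀⠀⠀⠀⠀⠀⠀⠀
⠀⠀⠀⠀⠀⠀⠀⠀⠀⠀⠀⠀⠀⠀
⠀⠀⠀⠀⠀⠴⠂⠒⠂⠒⠀⠀⠀⠀
⠀⠀⠀⠀⠀⠿⠒⠒⠒⣿⠀⠀⠀⠀
⠀⠀⠀⠀⠒⠒⠒⣾⠒⠒⠀⠀⠀⠀
⠀⠀⠀⠀⠿⠿⣿⣿⠒⠿⠀⠀⠀⠀
⠀⠀⠀⠀⠴⠿⠂⣿⠒⠒⠀⠀⠀⠀
⠀⠀⠀⠀⠒⣿⠂⠂⠂⠂⠀⠀⠀⠀
⠀⠀⠀⠀⠒⠂⣿⠒⠒⠒⠀⠀⠀⠀
⠀⠀⠀⠀⠀⠀⠀⠀⠀⠀⠀⠀⠀⠀
⠀⠀⠀⠀⠀⠀⠀⠀⠀⠀⠀⠀⠀⠀

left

⠀⠀⠀⠀⠀⠀⠀⠀⠀⠀⠀⠀⠀⠀
⠀⠀⠀⠀⠀⠀⠀⠀⠀⠀⠀⠀⠀⠀
⠀⠀⠀⠀⠀⠀⠀⠀⠀⠀⠀⠀⠀⠀
⠀⠀⠀⠀⠀⠀⠀⠀⠀⠀⠀⠀⠀⠀
⠀⠀⠀⠀⠀⠀⠀⠀⠀⠀⠀⠀⠀⠀
⠀⠀⠀⠀⠀⠒⠴⠂⠒⠂⠒⠀⠀⠀
⠀⠀⠀⠀⠀⠒⠿⠒⠒⠒⣿⠀⠀⠀
⠀⠀⠀⠀⠀⠒⠒⣾⠒⠒⠒⠀⠀⠀
⠀⠀⠀⠀⠀⠿⠿⣿⣿⠒⠿⠀⠀⠀
⠀⠀⠀⠀⠀⠴⠿⠂⣿⠒⠒⠀⠀⠀
⠀⠀⠀⠀⠀⠒⣿⠂⠂⠂⠂⠀⠀⠀
⠀⠀⠀⠀⠀⠒⠂⣿⠒⠒⠒⠀⠀⠀
⠀⠀⠀⠀⠀⠀⠀⠀⠀⠀⠀⠀⠀⠀
⠀⠀⠀⠀⠀⠀⠀⠀⠀⠀⠀⠀⠀⠀

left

⠀⠀⠀⠀⠀⠀⠀⠀⠀⠀⠀⠀⠀⠀
⠀⠀⠀⠀⠀⠀⠀⠀⠀⠀⠀⠀⠀⠀
⠀⠀⠀⠀⠀⠀⠀⠀⠀⠀⠀⠀⠀⠀
⠀⠀⠀⠀⠀⠀⠀⠀⠀⠀⠀⠀⠀⠀
⠀⠀⠀⠀⠀⠀⠀⠀⠀⠀⠀⠀⠀⠀
⠀⠀⠀⠀⠀⠂⠒⠴⠂⠒⠂⠒⠀⠀
⠀⠀⠀⠀⠀⠒⠒⠿⠒⠒⠒⣿⠀⠀
⠀⠀⠀⠀⠀⣿⠒⣾⠒⠒⠒⠒⠀⠀
⠀⠀⠀⠀⠀⠒⠿⠿⣿⣿⠒⠿⠀⠀
⠀⠀⠀⠀⠀⣿⠴⠿⠂⣿⠒⠒⠀⠀
⠀⠀⠀⠀⠀⠀⠒⣿⠂⠂⠂⠂⠀⠀
⠀⠀⠀⠀⠀⠀⠒⠂⣿⠒⠒⠒⠀⠀
⠀⠀⠀⠀⠀⠀⠀⠀⠀⠀⠀⠀⠀⠀
⠀⠀⠀⠀⠀⠀⠀⠀⠀⠀⠀⠀⠀⠀

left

⠀⠀⠀⠀⠀⠀⠀⠀⠀⠀⠀⠀⠀⠀
⠀⠀⠀⠀⠀⠀⠀⠀⠀⠀⠀⠀⠀⠀
⠀⠀⠀⠀⠀⠀⠀⠀⠀⠀⠀⠀⠀⠀
⠀⠀⠀⠀⠀⠀⠀⠀⠀⠀⠀⠀⠀⠀
⠀⠀⠀⠀⠀⠀⠀⠀⠀⠀⠀⠀⠀⠀
⠀⠀⠀⠀⠀⠒⠂⠒⠴⠂⠒⠂⠒⠀
⠀⠀⠀⠀⠀⠂⠒⠒⠿⠒⠒⠒⣿⠀
⠀⠀⠀⠀⠀⣿⣿⣾⠒⠒⠒⠒⠒⠀
⠀⠀⠀⠀⠀⠒⠒⠿⠿⣿⣿⠒⠿⠀
⠀⠀⠀⠀⠀⠒⣿⠴⠿⠂⣿⠒⠒⠀
⠀⠀⠀⠀⠀⠀⠀⠒⣿⠂⠂⠂⠂⠀
⠀⠀⠀⠀⠀⠀⠀⠒⠂⣿⠒⠒⠒⠀
⠀⠀⠀⠀⠀⠀⠀⠀⠀⠀⠀⠀⠀⠀
⠀⠀⠀⠀⠀⠀⠀⠀⠀⠀⠀⠀⠀⠀

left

⠀⠀⠀⠀⠀⠀⠀⠀⠀⠀⠀⠀⠀⠀
⠀⠀⠀⠀⠀⠀⠀⠀⠀⠀⠀⠀⠀⠀
⠀⠀⠀⠀⠀⠀⠀⠀⠀⠀⠀⠀⠀⠀
⠀⠀⠀⠀⠀⠀⠀⠀⠀⠀⠀⠀⠀⠀
⠀⠀⠀⠀⠀⠀⠀⠀⠀⠀⠀⠀⠀⠀
⠀⠀⠀⠀⠀⠒⠒⠂⠒⠴⠂⠒⠂⠒
⠀⠀⠀⠀⠀⠒⠂⠒⠒⠿⠒⠒⠒⣿
⠀⠀⠀⠀⠀⠿⣿⣾⠒⠒⠒⠒⠒⠒
⠀⠀⠀⠀⠀⠒⠒⠒⠿⠿⣿⣿⠒⠿
⠀⠀⠀⠀⠀⠂⠒⣿⠴⠿⠂⣿⠒⠒
⠀⠀⠀⠀⠀⠀⠀⠀⠒⣿⠂⠂⠂⠂
⠀⠀⠀⠀⠀⠀⠀⠀⠒⠂⣿⠒⠒⠒
⠀⠀⠀⠀⠀⠀⠀⠀⠀⠀⠀⠀⠀⠀
⠀⠀⠀⠀⠀⠀⠀⠀⠀⠀⠀⠀⠀⠀

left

⠀⠀⠀⠀⠀⠀⠀⠀⠀⠀⠀⠀⠀⠀
⠀⠀⠀⠀⠀⠀⠀⠀⠀⠀⠀⠀⠀⠀
⠀⠀⠀⠀⠀⠀⠀⠀⠀⠀⠀⠀⠀⠀
⠀⠀⠀⠀⠀⠀⠀⠀⠀⠀⠀⠀⠀⠀
⠀⠀⠀⠀⠀⠀⠀⠀⠀⠀⠀⠀⠀⠀
⠀⠀⠀⠀⠀⠒⠒⠒⠂⠒⠴⠂⠒⠂
⠀⠀⠀⠀⠀⣿⠒⠂⠒⠒⠿⠒⠒⠒
⠀⠀⠀⠀⠀⠂⠿⣾⣿⠒⠒⠒⠒⠒
⠀⠀⠀⠀⠀⠒⠒⠒⠒⠿⠿⣿⣿⠒
⠀⠀⠀⠀⠀⠒⠂⠒⣿⠴⠿⠂⣿⠒
⠀⠀⠀⠀⠀⠀⠀⠀⠀⠒⣿⠂⠂⠂
⠀⠀⠀⠀⠀⠀⠀⠀⠀⠒⠂⣿⠒⠒
⠀⠀⠀⠀⠀⠀⠀⠀⠀⠀⠀⠀⠀⠀
⠀⠀⠀⠀⠀⠀⠀⠀⠀⠀⠀⠀⠀⠀

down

⠀⠀⠀⠀⠀⠀⠀⠀⠀⠀⠀⠀⠀⠀
⠀⠀⠀⠀⠀⠀⠀⠀⠀⠀⠀⠀⠀⠀
⠀⠀⠀⠀⠀⠀⠀⠀⠀⠀⠀⠀⠀⠀
⠀⠀⠀⠀⠀⠀⠀⠀⠀⠀⠀⠀⠀⠀
⠀⠀⠀⠀⠀⠒⠒⠒⠂⠒⠴⠂⠒⠂
⠀⠀⠀⠀⠀⣿⠒⠂⠒⠒⠿⠒⠒⠒
⠀⠀⠀⠀⠀⠂⠿⣿⣿⠒⠒⠒⠒⠒
⠀⠀⠀⠀⠀⠒⠒⣾⠒⠿⠿⣿⣿⠒
⠀⠀⠀⠀⠀⠒⠂⠒⣿⠴⠿⠂⣿⠒
⠀⠀⠀⠀⠀⣿⠂⣿⠒⠒⣿⠂⠂⠂
⠀⠀⠀⠀⠀⠀⠀⠀⠀⠒⠂⣿⠒⠒
⠀⠀⠀⠀⠀⠀⠀⠀⠀⠀⠀⠀⠀⠀
⠀⠀⠀⠀⠀⠀⠀⠀⠀⠀⠀⠀⠀⠀
⠀⠀⠀⠀⠀⠀⠀⠀⠀⠀⠀⠀⠀⠀

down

⠀⠀⠀⠀⠀⠀⠀⠀⠀⠀⠀⠀⠀⠀
⠀⠀⠀⠀⠀⠀⠀⠀⠀⠀⠀⠀⠀⠀
⠀⠀⠀⠀⠀⠀⠀⠀⠀⠀⠀⠀⠀⠀
⠀⠀⠀⠀⠀⠒⠒⠒⠂⠒⠴⠂⠒⠂
⠀⠀⠀⠀⠀⣿⠒⠂⠒⠒⠿⠒⠒⠒
⠀⠀⠀⠀⠀⠂⠿⣿⣿⠒⠒⠒⠒⠒
⠀⠀⠀⠀⠀⠒⠒⠒⠒⠿⠿⣿⣿⠒
⠀⠀⠀⠀⠀⠒⠂⣾⣿⠴⠿⠂⣿⠒
⠀⠀⠀⠀⠀⣿⠂⣿⠒⠒⣿⠂⠂⠂
⠀⠀⠀⠀⠀⠒⠂⠴⠒⠒⠂⣿⠒⠒
⠀⠀⠀⠀⠀⠀⠀⠀⠀⠀⠀⠀⠀⠀
⠀⠀⠀⠀⠀⠀⠀⠀⠀⠀⠀⠀⠀⠀
⠀⠀⠀⠀⠀⠀⠀⠀⠀⠀⠀⠀⠀⠀
⠀⠀⠀⠀⠀⠀⠀⠀⠀⠀⠀⠀⠀⠀

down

⠀⠀⠀⠀⠀⠀⠀⠀⠀⠀⠀⠀⠀⠀
⠀⠀⠀⠀⠀⠀⠀⠀⠀⠀⠀⠀⠀⠀
⠀⠀⠀⠀⠀⠒⠒⠒⠂⠒⠴⠂⠒⠂
⠀⠀⠀⠀⠀⣿⠒⠂⠒⠒⠿⠒⠒⠒
⠀⠀⠀⠀⠀⠂⠿⣿⣿⠒⠒⠒⠒⠒
⠀⠀⠀⠀⠀⠒⠒⠒⠒⠿⠿⣿⣿⠒
⠀⠀⠀⠀⠀⠒⠂⠒⣿⠴⠿⠂⣿⠒
⠀⠀⠀⠀⠀⣿⠂⣾⠒⠒⣿⠂⠂⠂
⠀⠀⠀⠀⠀⠒⠂⠴⠒⠒⠂⣿⠒⠒
⠀⠀⠀⠀⠀⠿⠴⠂⠿⠂⠀⠀⠀⠀
⠀⠀⠀⠀⠀⠀⠀⠀⠀⠀⠀⠀⠀⠀
⠀⠀⠀⠀⠀⠀⠀⠀⠀⠀⠀⠀⠀⠀
⠀⠀⠀⠀⠀⠀⠀⠀⠀⠀⠀⠀⠀⠀
⠀⠀⠀⠀⠀⠀⠀⠀⠀⠀⠀⠀⠀⠀

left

⠀⠀⠀⠀⠀⠀⠀⠀⠀⠀⠀⠀⠀⠀
⠀⠀⠀⠀⠀⠀⠀⠀⠀⠀⠀⠀⠀⠀
⠀⠀⠀⠀⠀⠀⠒⠒⠒⠂⠒⠴⠂⠒
⠀⠀⠀⠀⠀⠀⣿⠒⠂⠒⠒⠿⠒⠒
⠀⠀⠀⠀⠀⠀⠂⠿⣿⣿⠒⠒⠒⠒
⠀⠀⠀⠀⠀⠴⠒⠒⠒⠒⠿⠿⣿⣿
⠀⠀⠀⠀⠀⠂⠒⠂⠒⣿⠴⠿⠂⣿
⠀⠀⠀⠀⠀⠒⣿⣾⣿⠒⠒⣿⠂⠂
⠀⠀⠀⠀⠀⠒⠒⠂⠴⠒⠒⠂⣿⠒
⠀⠀⠀⠀⠀⣿⠿⠴⠂⠿⠂⠀⠀⠀
⠀⠀⠀⠀⠀⠀⠀⠀⠀⠀⠀⠀⠀⠀
⠀⠀⠀⠀⠀⠀⠀⠀⠀⠀⠀⠀⠀⠀
⠀⠀⠀⠀⠀⠀⠀⠀⠀⠀⠀⠀⠀⠀
⠀⠀⠀⠀⠀⠀⠀⠀⠀⠀⠀⠀⠀⠀

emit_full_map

⠀⠒⠒⠒⠂⠒⠴⠂⠒⠂⠒
⠀⣿⠒⠂⠒⠒⠿⠒⠒⠒⣿
⠀⠂⠿⣿⣿⠒⠒⠒⠒⠒⠒
⠴⠒⠒⠒⠒⠿⠿⣿⣿⠒⠿
⠂⠒⠂⠒⣿⠴⠿⠂⣿⠒⠒
⠒⣿⣾⣿⠒⠒⣿⠂⠂⠂⠂
⠒⠒⠂⠴⠒⠒⠂⣿⠒⠒⠒
⣿⠿⠴⠂⠿⠂⠀⠀⠀⠀⠀

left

⠀⠀⠀⠀⠀⠀⠀⠀⠀⠀⠀⠀⠀⠀
⠀⠀⠀⠀⠀⠀⠀⠀⠀⠀⠀⠀⠀⠀
⠀⠀⠀⠀⠀⠀⠀⠒⠒⠒⠂⠒⠴⠂
⠀⠀⠀⠀⠀⠀⠀⣿⠒⠂⠒⠒⠿⠒
⠀⠀⠀⠀⠀⠀⠀⠂⠿⣿⣿⠒⠒⠒
⠀⠀⠀⠀⠀⠒⠴⠒⠒⠒⠒⠿⠿⣿
⠀⠀⠀⠀⠀⣿⠂⠒⠂⠒⣿⠴⠿⠂
⠀⠀⠀⠀⠀⠒⠒⣾⠂⣿⠒⠒⣿⠂
⠀⠀⠀⠀⠀⠴⠒⠒⠂⠴⠒⠒⠂⣿
⠀⠀⠀⠀⠀⣿⣿⠿⠴⠂⠿⠂⠀⠀
⠀⠀⠀⠀⠀⠀⠀⠀⠀⠀⠀⠀⠀⠀
⠀⠀⠀⠀⠀⠀⠀⠀⠀⠀⠀⠀⠀⠀
⠀⠀⠀⠀⠀⠀⠀⠀⠀⠀⠀⠀⠀⠀
⠀⠀⠀⠀⠀⠀⠀⠀⠀⠀⠀⠀⠀⠀

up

⠀⠀⠀⠀⠀⠀⠀⠀⠀⠀⠀⠀⠀⠀
⠀⠀⠀⠀⠀⠀⠀⠀⠀⠀⠀⠀⠀⠀
⠀⠀⠀⠀⠀⠀⠀⠀⠀⠀⠀⠀⠀⠀
⠀⠀⠀⠀⠀⠀⠀⠒⠒⠒⠂⠒⠴⠂
⠀⠀⠀⠀⠀⠀⠀⣿⠒⠂⠒⠒⠿⠒
⠀⠀⠀⠀⠀⠒⠒⠂⠿⣿⣿⠒⠒⠒
⠀⠀⠀⠀⠀⠒⠴⠒⠒⠒⠒⠿⠿⣿
⠀⠀⠀⠀⠀⣿⠂⣾⠂⠒⣿⠴⠿⠂
⠀⠀⠀⠀⠀⠒⠒⣿⠂⣿⠒⠒⣿⠂
⠀⠀⠀⠀⠀⠴⠒⠒⠂⠴⠒⠒⠂⣿
⠀⠀⠀⠀⠀⣿⣿⠿⠴⠂⠿⠂⠀⠀
⠀⠀⠀⠀⠀⠀⠀⠀⠀⠀⠀⠀⠀⠀
⠀⠀⠀⠀⠀⠀⠀⠀⠀⠀⠀⠀⠀⠀
⠀⠀⠀⠀⠀⠀⠀⠀⠀⠀⠀⠀⠀⠀

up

⠀⠀⠀⠀⠀⠀⠀⠀⠀⠀⠀⠀⠀⠀
⠀⠀⠀⠀⠀⠀⠀⠀⠀⠀⠀⠀⠀⠀
⠀⠀⠀⠀⠀⠀⠀⠀⠀⠀⠀⠀⠀⠀
⠀⠀⠀⠀⠀⠀⠀⠀⠀⠀⠀⠀⠀⠀
⠀⠀⠀⠀⠀⠀⠀⠒⠒⠒⠂⠒⠴⠂
⠀⠀⠀⠀⠀⠂⠒⣿⠒⠂⠒⠒⠿⠒
⠀⠀⠀⠀⠀⠒⠒⠂⠿⣿⣿⠒⠒⠒
⠀⠀⠀⠀⠀⠒⠴⣾⠒⠒⠒⠿⠿⣿
⠀⠀⠀⠀⠀⣿⠂⠒⠂⠒⣿⠴⠿⠂
⠀⠀⠀⠀⠀⠒⠒⣿⠂⣿⠒⠒⣿⠂
⠀⠀⠀⠀⠀⠴⠒⠒⠂⠴⠒⠒⠂⣿
⠀⠀⠀⠀⠀⣿⣿⠿⠴⠂⠿⠂⠀⠀
⠀⠀⠀⠀⠀⠀⠀⠀⠀⠀⠀⠀⠀⠀
⠀⠀⠀⠀⠀⠀⠀⠀⠀⠀⠀⠀⠀⠀

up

⠀⠀⠀⠀⠀⠀⠀⠀⠀⠀⠀⠀⠀⠀
⠀⠀⠀⠀⠀⠀⠀⠀⠀⠀⠀⠀⠀⠀
⠀⠀⠀⠀⠀⠀⠀⠀⠀⠀⠀⠀⠀⠀
⠀⠀⠀⠀⠀⠀⠀⠀⠀⠀⠀⠀⠀⠀
⠀⠀⠀⠀⠀⠀⠀⠀⠀⠀⠀⠀⠀⠀
⠀⠀⠀⠀⠀⣿⠿⠒⠒⠒⠂⠒⠴⠂
⠀⠀⠀⠀⠀⠂⠒⣿⠒⠂⠒⠒⠿⠒
⠀⠀⠀⠀⠀⠒⠒⣾⠿⣿⣿⠒⠒⠒
⠀⠀⠀⠀⠀⠒⠴⠒⠒⠒⠒⠿⠿⣿
⠀⠀⠀⠀⠀⣿⠂⠒⠂⠒⣿⠴⠿⠂
⠀⠀⠀⠀⠀⠒⠒⣿⠂⣿⠒⠒⣿⠂
⠀⠀⠀⠀⠀⠴⠒⠒⠂⠴⠒⠒⠂⣿
⠀⠀⠀⠀⠀⣿⣿⠿⠴⠂⠿⠂⠀⠀
⠀⠀⠀⠀⠀⠀⠀⠀⠀⠀⠀⠀⠀⠀

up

⠀⠀⠀⠀⠀⠀⠀⠀⠀⠀⠀⠀⠀⠀
⠀⠀⠀⠀⠀⠀⠀⠀⠀⠀⠀⠀⠀⠀
⠀⠀⠀⠀⠀⠀⠀⠀⠀⠀⠀⠀⠀⠀
⠀⠀⠀⠀⠀⠀⠀⠀⠀⠀⠀⠀⠀⠀
⠀⠀⠀⠀⠀⠀⠀⠀⠀⠀⠀⠀⠀⠀
⠀⠀⠀⠀⠀⠴⠒⠿⠒⠿⠀⠀⠀⠀
⠀⠀⠀⠀⠀⣿⠿⠒⠒⠒⠂⠒⠴⠂
⠀⠀⠀⠀⠀⠂⠒⣾⠒⠂⠒⠒⠿⠒
⠀⠀⠀⠀⠀⠒⠒⠂⠿⣿⣿⠒⠒⠒
⠀⠀⠀⠀⠀⠒⠴⠒⠒⠒⠒⠿⠿⣿
⠀⠀⠀⠀⠀⣿⠂⠒⠂⠒⣿⠴⠿⠂
⠀⠀⠀⠀⠀⠒⠒⣿⠂⣿⠒⠒⣿⠂
⠀⠀⠀⠀⠀⠴⠒⠒⠂⠴⠒⠒⠂⣿
⠀⠀⠀⠀⠀⣿⣿⠿⠴⠂⠿⠂⠀⠀

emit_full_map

⠴⠒⠿⠒⠿⠀⠀⠀⠀⠀⠀⠀
⣿⠿⠒⠒⠒⠂⠒⠴⠂⠒⠂⠒
⠂⠒⣾⠒⠂⠒⠒⠿⠒⠒⠒⣿
⠒⠒⠂⠿⣿⣿⠒⠒⠒⠒⠒⠒
⠒⠴⠒⠒⠒⠒⠿⠿⣿⣿⠒⠿
⣿⠂⠒⠂⠒⣿⠴⠿⠂⣿⠒⠒
⠒⠒⣿⠂⣿⠒⠒⣿⠂⠂⠂⠂
⠴⠒⠒⠂⠴⠒⠒⠂⣿⠒⠒⠒
⣿⣿⠿⠴⠂⠿⠂⠀⠀⠀⠀⠀


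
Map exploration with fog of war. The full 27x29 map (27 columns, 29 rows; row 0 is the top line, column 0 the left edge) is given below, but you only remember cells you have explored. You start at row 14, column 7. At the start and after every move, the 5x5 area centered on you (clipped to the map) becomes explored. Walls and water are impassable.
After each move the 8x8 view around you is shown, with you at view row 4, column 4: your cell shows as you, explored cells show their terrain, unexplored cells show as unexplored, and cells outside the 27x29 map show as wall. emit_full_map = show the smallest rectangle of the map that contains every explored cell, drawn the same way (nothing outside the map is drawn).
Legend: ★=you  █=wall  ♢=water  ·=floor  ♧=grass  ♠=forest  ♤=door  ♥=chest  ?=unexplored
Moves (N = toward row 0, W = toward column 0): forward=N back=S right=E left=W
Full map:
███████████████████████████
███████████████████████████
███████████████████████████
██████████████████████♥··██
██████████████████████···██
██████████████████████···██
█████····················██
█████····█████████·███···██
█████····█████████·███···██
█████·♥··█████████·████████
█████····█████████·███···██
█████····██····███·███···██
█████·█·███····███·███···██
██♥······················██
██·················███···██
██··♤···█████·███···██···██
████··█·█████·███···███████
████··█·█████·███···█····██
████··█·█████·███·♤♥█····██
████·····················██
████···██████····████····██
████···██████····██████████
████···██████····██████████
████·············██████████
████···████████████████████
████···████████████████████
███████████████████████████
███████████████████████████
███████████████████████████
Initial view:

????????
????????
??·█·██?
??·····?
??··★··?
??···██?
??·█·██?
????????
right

????????
????????
?·█·███?
?······?
?···★··?
?···███?
?·█·███?
????????

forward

????????
????????
??···██?
?·█·███?
?···★··?
?······?
?···███?
?·█·███?

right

????????
????????
?···██·?
·█·███·?
····★··?
·······?
···████?
·█·███??

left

????????
????????
??···██·
?·█·███·
?···★···
?·······
?···████
?·█·███?

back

????????
??···██·
?·█·███·
?·······
?···★···
?···████
?·█·███?
????????

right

????????
?···██·?
·█·███·?
·······?
····★··?
···████?
·█·████?
????????

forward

????????
????????
?···██·?
·█·███·?
····★··?
·······?
···████?
·█·████?

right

????????
????????
···██··?
█·███··?
····★··?
·······?
··█████?
█·████??

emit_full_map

?···██··
·█·███··
·····★··
········
···█████
·█·████?

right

????????
????????
··██···?
·███···?
····★··?
·······?
·█████·?
·████???

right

????????
????????
·██····?
███····?
····★··?
·······?
█████·█?
████????

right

????????
????????
██····█?
██····█?
····★··?
·······?
████·██?
███?????

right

????????
????????
█····██?
█····██?
····★··?
·······?
███·███?
██??????

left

????????
????????
██····██
██····██
····★···
········
████·███
███?????

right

????????
????????
█····██?
█····██?
····★··?
·······?
███·███?
██??????

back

????????
█····██?
█····██?
·······?
····★··?
███·███?
███·███?
????????

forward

????????
????????
█····██?
█····██?
····★··?
·······?
███·███?
███·███?

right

????????
????????
····███?
····███?
····★··?
·······?
██·███·?
██·███??

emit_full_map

?···██····███
·█·███····███
··········★··
·············
···█████·███·
·█·█████·███?

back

????????
····███?
····███?
·······?
····★··?
██·███·?
██·███·?
????????

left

????????
█····███
█····███
········
····★···
███·███·
███·███·
????????

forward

????????
????????
█····███
█····███
····★···
········
███·███·
███·███·

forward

????????
????????
??█████?
█····███
█···★███
········
········
███·███·

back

????????
??█████?
█····███
█····███
····★···
········
███·███·
███·███·

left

????????
???█████
██····██
██····██
····★···
········
████·███
████·███

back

???█████
██····██
██····██
········
····★···
████·███
████·███
????????

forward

????????
???█████
██····██
██····██
····★···
········
████·███
████·███

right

????????
??█████?
█····███
█····███
····★···
········
███·███·
███·███·

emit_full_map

???????█████?
?···██····███
·█·███····███
·········★···
·············
···█████·███·
·█·█████·███·

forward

????????
????????
??█████?
█····███
█···★███
········
········
███·███·

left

????????
????????
??██████
██····██
██··★·██
········
········
████·███

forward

????????
????????
??█████?
??██████
██··★·██
██····██
········
········

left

????????
????????
??██████
??██████
·██·★··█
███····█
········
········

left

????????
????????
??██████
??██████
··██★···
·███····
········
········

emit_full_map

????███████??
????████████?
?···██★···███
·█·███····███
·············
·············
···█████·███·
·█·█████·███·

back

????????
??██████
??██████
··██····
·███★···
········
········
·█████·█

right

????????
?███████
?███████
·██····█
███·★··█
········
········
█████·██

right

????????
███████?
████████
██····██
██··★·██
········
········
████·███

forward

????????
????????
███████?
████████
██··★·██
██····██
········
········

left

????????
????????
?███████
?███████
·██·★··█
███····█
········
········

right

????????
????????
███████?
████████
██··★·██
██····██
········
········

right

????????
????????
███████?
███████?
█···★███
█····███
········
········

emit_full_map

????████████?
????████████?
?···██···★███
·█·███····███
·············
·············
···█████·███·
·█·█████·███·

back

????????
███████?
███████?
█····███
█···★███
········
········
███·███·

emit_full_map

????████████?
????████████?
?···██····███
·█·███···★███
·············
·············
···█████·███·
·█·█████·███·


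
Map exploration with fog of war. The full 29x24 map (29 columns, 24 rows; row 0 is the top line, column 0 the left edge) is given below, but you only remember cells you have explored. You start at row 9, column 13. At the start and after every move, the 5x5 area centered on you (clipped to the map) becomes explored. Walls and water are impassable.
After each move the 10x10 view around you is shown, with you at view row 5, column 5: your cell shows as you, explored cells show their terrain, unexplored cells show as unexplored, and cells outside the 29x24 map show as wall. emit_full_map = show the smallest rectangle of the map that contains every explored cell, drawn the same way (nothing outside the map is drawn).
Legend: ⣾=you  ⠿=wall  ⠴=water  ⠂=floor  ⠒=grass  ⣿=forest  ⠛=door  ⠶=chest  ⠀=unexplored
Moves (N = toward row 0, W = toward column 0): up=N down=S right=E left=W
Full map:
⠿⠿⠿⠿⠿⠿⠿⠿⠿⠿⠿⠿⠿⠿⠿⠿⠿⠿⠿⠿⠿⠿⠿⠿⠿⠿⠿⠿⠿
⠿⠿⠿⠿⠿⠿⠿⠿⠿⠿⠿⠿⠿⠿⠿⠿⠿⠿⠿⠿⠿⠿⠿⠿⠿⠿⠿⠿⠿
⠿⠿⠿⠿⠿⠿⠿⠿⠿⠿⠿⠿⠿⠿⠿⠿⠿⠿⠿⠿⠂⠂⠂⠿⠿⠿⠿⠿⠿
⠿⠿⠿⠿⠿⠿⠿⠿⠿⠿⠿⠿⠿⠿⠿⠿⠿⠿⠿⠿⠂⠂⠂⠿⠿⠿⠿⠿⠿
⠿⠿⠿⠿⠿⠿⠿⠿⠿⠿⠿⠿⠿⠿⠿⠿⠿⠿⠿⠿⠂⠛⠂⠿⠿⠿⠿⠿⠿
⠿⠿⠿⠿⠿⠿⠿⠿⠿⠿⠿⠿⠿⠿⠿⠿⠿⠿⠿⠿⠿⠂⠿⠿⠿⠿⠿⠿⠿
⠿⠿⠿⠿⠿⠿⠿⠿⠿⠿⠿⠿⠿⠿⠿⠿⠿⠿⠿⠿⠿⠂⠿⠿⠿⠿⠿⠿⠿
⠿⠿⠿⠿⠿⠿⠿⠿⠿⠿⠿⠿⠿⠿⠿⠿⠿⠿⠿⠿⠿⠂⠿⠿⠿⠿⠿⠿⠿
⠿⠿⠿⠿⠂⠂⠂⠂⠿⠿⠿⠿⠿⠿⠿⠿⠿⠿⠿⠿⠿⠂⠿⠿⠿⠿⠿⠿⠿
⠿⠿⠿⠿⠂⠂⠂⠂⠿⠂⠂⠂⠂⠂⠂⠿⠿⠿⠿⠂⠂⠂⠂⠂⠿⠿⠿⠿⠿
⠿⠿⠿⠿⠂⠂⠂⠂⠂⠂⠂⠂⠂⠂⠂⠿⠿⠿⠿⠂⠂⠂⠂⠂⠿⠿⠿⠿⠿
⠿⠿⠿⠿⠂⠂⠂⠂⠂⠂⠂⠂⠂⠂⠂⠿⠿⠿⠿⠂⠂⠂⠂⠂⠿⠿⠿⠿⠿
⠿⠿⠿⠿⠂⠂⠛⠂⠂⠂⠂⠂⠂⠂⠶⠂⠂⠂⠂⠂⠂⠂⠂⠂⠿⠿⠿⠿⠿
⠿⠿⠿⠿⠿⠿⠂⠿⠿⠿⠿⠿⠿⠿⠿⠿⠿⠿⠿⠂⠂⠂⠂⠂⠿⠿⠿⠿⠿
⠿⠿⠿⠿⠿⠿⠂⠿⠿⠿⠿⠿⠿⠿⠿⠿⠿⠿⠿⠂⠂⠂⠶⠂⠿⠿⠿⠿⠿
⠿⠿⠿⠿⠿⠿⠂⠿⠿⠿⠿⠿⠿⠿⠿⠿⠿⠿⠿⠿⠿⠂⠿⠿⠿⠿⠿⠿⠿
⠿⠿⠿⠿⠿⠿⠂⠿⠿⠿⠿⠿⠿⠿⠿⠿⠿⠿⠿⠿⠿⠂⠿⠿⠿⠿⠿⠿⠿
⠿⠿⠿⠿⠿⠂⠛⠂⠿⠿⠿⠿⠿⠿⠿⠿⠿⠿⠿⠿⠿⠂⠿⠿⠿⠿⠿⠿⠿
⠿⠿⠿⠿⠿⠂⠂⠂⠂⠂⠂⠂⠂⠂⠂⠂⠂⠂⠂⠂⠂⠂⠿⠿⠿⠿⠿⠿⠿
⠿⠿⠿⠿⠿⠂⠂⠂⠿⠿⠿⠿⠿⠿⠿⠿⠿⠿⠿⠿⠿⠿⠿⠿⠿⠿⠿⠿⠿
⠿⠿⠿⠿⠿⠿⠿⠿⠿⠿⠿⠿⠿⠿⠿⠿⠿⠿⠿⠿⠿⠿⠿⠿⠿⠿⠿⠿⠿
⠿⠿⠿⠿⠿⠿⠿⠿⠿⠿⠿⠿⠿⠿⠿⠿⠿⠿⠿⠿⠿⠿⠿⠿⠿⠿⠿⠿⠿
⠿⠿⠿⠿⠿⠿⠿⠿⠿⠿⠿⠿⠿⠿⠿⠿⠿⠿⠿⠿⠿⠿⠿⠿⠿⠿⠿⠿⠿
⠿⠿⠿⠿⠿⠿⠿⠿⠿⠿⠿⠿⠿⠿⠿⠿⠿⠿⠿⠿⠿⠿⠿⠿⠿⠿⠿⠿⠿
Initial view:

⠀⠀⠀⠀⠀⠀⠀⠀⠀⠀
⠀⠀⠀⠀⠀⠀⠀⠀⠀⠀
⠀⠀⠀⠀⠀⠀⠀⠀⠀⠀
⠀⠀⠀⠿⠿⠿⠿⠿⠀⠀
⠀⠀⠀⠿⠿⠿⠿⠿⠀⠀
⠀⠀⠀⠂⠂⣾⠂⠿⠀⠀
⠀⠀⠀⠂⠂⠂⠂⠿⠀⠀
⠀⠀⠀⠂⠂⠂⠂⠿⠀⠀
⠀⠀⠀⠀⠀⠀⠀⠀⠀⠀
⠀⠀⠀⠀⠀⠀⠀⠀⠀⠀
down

⠀⠀⠀⠀⠀⠀⠀⠀⠀⠀
⠀⠀⠀⠀⠀⠀⠀⠀⠀⠀
⠀⠀⠀⠿⠿⠿⠿⠿⠀⠀
⠀⠀⠀⠿⠿⠿⠿⠿⠀⠀
⠀⠀⠀⠂⠂⠂⠂⠿⠀⠀
⠀⠀⠀⠂⠂⣾⠂⠿⠀⠀
⠀⠀⠀⠂⠂⠂⠂⠿⠀⠀
⠀⠀⠀⠂⠂⠂⠶⠂⠀⠀
⠀⠀⠀⠀⠀⠀⠀⠀⠀⠀
⠀⠀⠀⠀⠀⠀⠀⠀⠀⠀

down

⠀⠀⠀⠀⠀⠀⠀⠀⠀⠀
⠀⠀⠀⠿⠿⠿⠿⠿⠀⠀
⠀⠀⠀⠿⠿⠿⠿⠿⠀⠀
⠀⠀⠀⠂⠂⠂⠂⠿⠀⠀
⠀⠀⠀⠂⠂⠂⠂⠿⠀⠀
⠀⠀⠀⠂⠂⣾⠂⠿⠀⠀
⠀⠀⠀⠂⠂⠂⠶⠂⠀⠀
⠀⠀⠀⠿⠿⠿⠿⠿⠀⠀
⠀⠀⠀⠀⠀⠀⠀⠀⠀⠀
⠀⠀⠀⠀⠀⠀⠀⠀⠀⠀

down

⠀⠀⠀⠿⠿⠿⠿⠿⠀⠀
⠀⠀⠀⠿⠿⠿⠿⠿⠀⠀
⠀⠀⠀⠂⠂⠂⠂⠿⠀⠀
⠀⠀⠀⠂⠂⠂⠂⠿⠀⠀
⠀⠀⠀⠂⠂⠂⠂⠿⠀⠀
⠀⠀⠀⠂⠂⣾⠶⠂⠀⠀
⠀⠀⠀⠿⠿⠿⠿⠿⠀⠀
⠀⠀⠀⠿⠿⠿⠿⠿⠀⠀
⠀⠀⠀⠀⠀⠀⠀⠀⠀⠀
⠀⠀⠀⠀⠀⠀⠀⠀⠀⠀

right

⠀⠀⠿⠿⠿⠿⠿⠀⠀⠀
⠀⠀⠿⠿⠿⠿⠿⠀⠀⠀
⠀⠀⠂⠂⠂⠂⠿⠀⠀⠀
⠀⠀⠂⠂⠂⠂⠿⠿⠀⠀
⠀⠀⠂⠂⠂⠂⠿⠿⠀⠀
⠀⠀⠂⠂⠂⣾⠂⠂⠀⠀
⠀⠀⠿⠿⠿⠿⠿⠿⠀⠀
⠀⠀⠿⠿⠿⠿⠿⠿⠀⠀
⠀⠀⠀⠀⠀⠀⠀⠀⠀⠀
⠀⠀⠀⠀⠀⠀⠀⠀⠀⠀

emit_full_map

⠿⠿⠿⠿⠿⠀
⠿⠿⠿⠿⠿⠀
⠂⠂⠂⠂⠿⠀
⠂⠂⠂⠂⠿⠿
⠂⠂⠂⠂⠿⠿
⠂⠂⠂⣾⠂⠂
⠿⠿⠿⠿⠿⠿
⠿⠿⠿⠿⠿⠿

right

⠀⠿⠿⠿⠿⠿⠀⠀⠀⠀
⠀⠿⠿⠿⠿⠿⠀⠀⠀⠀
⠀⠂⠂⠂⠂⠿⠀⠀⠀⠀
⠀⠂⠂⠂⠂⠿⠿⠿⠀⠀
⠀⠂⠂⠂⠂⠿⠿⠿⠀⠀
⠀⠂⠂⠂⠶⣾⠂⠂⠀⠀
⠀⠿⠿⠿⠿⠿⠿⠿⠀⠀
⠀⠿⠿⠿⠿⠿⠿⠿⠀⠀
⠀⠀⠀⠀⠀⠀⠀⠀⠀⠀
⠀⠀⠀⠀⠀⠀⠀⠀⠀⠀

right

⠿⠿⠿⠿⠿⠀⠀⠀⠀⠀
⠿⠿⠿⠿⠿⠀⠀⠀⠀⠀
⠂⠂⠂⠂⠿⠀⠀⠀⠀⠀
⠂⠂⠂⠂⠿⠿⠿⠿⠀⠀
⠂⠂⠂⠂⠿⠿⠿⠿⠀⠀
⠂⠂⠂⠶⠂⣾⠂⠂⠀⠀
⠿⠿⠿⠿⠿⠿⠿⠿⠀⠀
⠿⠿⠿⠿⠿⠿⠿⠿⠀⠀
⠀⠀⠀⠀⠀⠀⠀⠀⠀⠀
⠀⠀⠀⠀⠀⠀⠀⠀⠀⠀

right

⠿⠿⠿⠿⠀⠀⠀⠀⠀⠀
⠿⠿⠿⠿⠀⠀⠀⠀⠀⠀
⠂⠂⠂⠿⠀⠀⠀⠀⠀⠀
⠂⠂⠂⠿⠿⠿⠿⠂⠀⠀
⠂⠂⠂⠿⠿⠿⠿⠂⠀⠀
⠂⠂⠶⠂⠂⣾⠂⠂⠀⠀
⠿⠿⠿⠿⠿⠿⠿⠂⠀⠀
⠿⠿⠿⠿⠿⠿⠿⠂⠀⠀
⠀⠀⠀⠀⠀⠀⠀⠀⠀⠀
⠀⠀⠀⠀⠀⠀⠀⠀⠀⠀

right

⠿⠿⠿⠀⠀⠀⠀⠀⠀⠀
⠿⠿⠿⠀⠀⠀⠀⠀⠀⠀
⠂⠂⠿⠀⠀⠀⠀⠀⠀⠀
⠂⠂⠿⠿⠿⠿⠂⠂⠀⠀
⠂⠂⠿⠿⠿⠿⠂⠂⠀⠀
⠂⠶⠂⠂⠂⣾⠂⠂⠀⠀
⠿⠿⠿⠿⠿⠿⠂⠂⠀⠀
⠿⠿⠿⠿⠿⠿⠂⠂⠀⠀
⠀⠀⠀⠀⠀⠀⠀⠀⠀⠀
⠀⠀⠀⠀⠀⠀⠀⠀⠀⠀

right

⠿⠿⠀⠀⠀⠀⠀⠀⠀⠀
⠿⠿⠀⠀⠀⠀⠀⠀⠀⠀
⠂⠿⠀⠀⠀⠀⠀⠀⠀⠀
⠂⠿⠿⠿⠿⠂⠂⠂⠀⠀
⠂⠿⠿⠿⠿⠂⠂⠂⠀⠀
⠶⠂⠂⠂⠂⣾⠂⠂⠀⠀
⠿⠿⠿⠿⠿⠂⠂⠂⠀⠀
⠿⠿⠿⠿⠿⠂⠂⠂⠀⠀
⠀⠀⠀⠀⠀⠀⠀⠀⠀⠀
⠀⠀⠀⠀⠀⠀⠀⠀⠀⠀

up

⠀⠀⠀⠀⠀⠀⠀⠀⠀⠀
⠿⠿⠀⠀⠀⠀⠀⠀⠀⠀
⠿⠿⠀⠀⠀⠀⠀⠀⠀⠀
⠂⠿⠀⠿⠿⠂⠂⠂⠀⠀
⠂⠿⠿⠿⠿⠂⠂⠂⠀⠀
⠂⠿⠿⠿⠿⣾⠂⠂⠀⠀
⠶⠂⠂⠂⠂⠂⠂⠂⠀⠀
⠿⠿⠿⠿⠿⠂⠂⠂⠀⠀
⠿⠿⠿⠿⠿⠂⠂⠂⠀⠀
⠀⠀⠀⠀⠀⠀⠀⠀⠀⠀

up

⠀⠀⠀⠀⠀⠀⠀⠀⠀⠀
⠀⠀⠀⠀⠀⠀⠀⠀⠀⠀
⠿⠿⠀⠀⠀⠀⠀⠀⠀⠀
⠿⠿⠀⠿⠿⠿⠿⠂⠀⠀
⠂⠿⠀⠿⠿⠂⠂⠂⠀⠀
⠂⠿⠿⠿⠿⣾⠂⠂⠀⠀
⠂⠿⠿⠿⠿⠂⠂⠂⠀⠀
⠶⠂⠂⠂⠂⠂⠂⠂⠀⠀
⠿⠿⠿⠿⠿⠂⠂⠂⠀⠀
⠿⠿⠿⠿⠿⠂⠂⠂⠀⠀

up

⠀⠀⠀⠀⠀⠀⠀⠀⠀⠀
⠀⠀⠀⠀⠀⠀⠀⠀⠀⠀
⠀⠀⠀⠀⠀⠀⠀⠀⠀⠀
⠿⠿⠀⠿⠿⠿⠿⠂⠀⠀
⠿⠿⠀⠿⠿⠿⠿⠂⠀⠀
⠂⠿⠀⠿⠿⣾⠂⠂⠀⠀
⠂⠿⠿⠿⠿⠂⠂⠂⠀⠀
⠂⠿⠿⠿⠿⠂⠂⠂⠀⠀
⠶⠂⠂⠂⠂⠂⠂⠂⠀⠀
⠿⠿⠿⠿⠿⠂⠂⠂⠀⠀

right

⠀⠀⠀⠀⠀⠀⠀⠀⠀⠀
⠀⠀⠀⠀⠀⠀⠀⠀⠀⠀
⠀⠀⠀⠀⠀⠀⠀⠀⠀⠀
⠿⠀⠿⠿⠿⠿⠂⠿⠀⠀
⠿⠀⠿⠿⠿⠿⠂⠿⠀⠀
⠿⠀⠿⠿⠂⣾⠂⠂⠀⠀
⠿⠿⠿⠿⠂⠂⠂⠂⠀⠀
⠿⠿⠿⠿⠂⠂⠂⠂⠀⠀
⠂⠂⠂⠂⠂⠂⠂⠀⠀⠀
⠿⠿⠿⠿⠂⠂⠂⠀⠀⠀

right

⠀⠀⠀⠀⠀⠀⠀⠀⠀⠀
⠀⠀⠀⠀⠀⠀⠀⠀⠀⠀
⠀⠀⠀⠀⠀⠀⠀⠀⠀⠀
⠀⠿⠿⠿⠿⠂⠿⠿⠀⠀
⠀⠿⠿⠿⠿⠂⠿⠿⠀⠀
⠀⠿⠿⠂⠂⣾⠂⠂⠀⠀
⠿⠿⠿⠂⠂⠂⠂⠂⠀⠀
⠿⠿⠿⠂⠂⠂⠂⠂⠀⠀
⠂⠂⠂⠂⠂⠂⠀⠀⠀⠀
⠿⠿⠿⠂⠂⠂⠀⠀⠀⠀

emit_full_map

⠿⠿⠿⠿⠿⠀⠿⠿⠿⠿⠂⠿⠿
⠿⠿⠿⠿⠿⠀⠿⠿⠿⠿⠂⠿⠿
⠂⠂⠂⠂⠿⠀⠿⠿⠂⠂⣾⠂⠂
⠂⠂⠂⠂⠿⠿⠿⠿⠂⠂⠂⠂⠂
⠂⠂⠂⠂⠿⠿⠿⠿⠂⠂⠂⠂⠂
⠂⠂⠂⠶⠂⠂⠂⠂⠂⠂⠂⠀⠀
⠿⠿⠿⠿⠿⠿⠿⠿⠂⠂⠂⠀⠀
⠿⠿⠿⠿⠿⠿⠿⠿⠂⠂⠂⠀⠀

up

⠀⠀⠀⠀⠀⠀⠀⠀⠀⠀
⠀⠀⠀⠀⠀⠀⠀⠀⠀⠀
⠀⠀⠀⠀⠀⠀⠀⠀⠀⠀
⠀⠀⠀⠿⠿⠂⠿⠿⠀⠀
⠀⠿⠿⠿⠿⠂⠿⠿⠀⠀
⠀⠿⠿⠿⠿⣾⠿⠿⠀⠀
⠀⠿⠿⠂⠂⠂⠂⠂⠀⠀
⠿⠿⠿⠂⠂⠂⠂⠂⠀⠀
⠿⠿⠿⠂⠂⠂⠂⠂⠀⠀
⠂⠂⠂⠂⠂⠂⠀⠀⠀⠀

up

⠀⠀⠀⠀⠀⠀⠀⠀⠀⠀
⠀⠀⠀⠀⠀⠀⠀⠀⠀⠀
⠀⠀⠀⠀⠀⠀⠀⠀⠀⠀
⠀⠀⠀⠿⠿⠂⠿⠿⠀⠀
⠀⠀⠀⠿⠿⠂⠿⠿⠀⠀
⠀⠿⠿⠿⠿⣾⠿⠿⠀⠀
⠀⠿⠿⠿⠿⠂⠿⠿⠀⠀
⠀⠿⠿⠂⠂⠂⠂⠂⠀⠀
⠿⠿⠿⠂⠂⠂⠂⠂⠀⠀
⠿⠿⠿⠂⠂⠂⠂⠂⠀⠀

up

⠀⠀⠀⠀⠀⠀⠀⠀⠀⠀
⠀⠀⠀⠀⠀⠀⠀⠀⠀⠀
⠀⠀⠀⠀⠀⠀⠀⠀⠀⠀
⠀⠀⠀⠿⠂⠛⠂⠿⠀⠀
⠀⠀⠀⠿⠿⠂⠿⠿⠀⠀
⠀⠀⠀⠿⠿⣾⠿⠿⠀⠀
⠀⠿⠿⠿⠿⠂⠿⠿⠀⠀
⠀⠿⠿⠿⠿⠂⠿⠿⠀⠀
⠀⠿⠿⠂⠂⠂⠂⠂⠀⠀
⠿⠿⠿⠂⠂⠂⠂⠂⠀⠀

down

⠀⠀⠀⠀⠀⠀⠀⠀⠀⠀
⠀⠀⠀⠀⠀⠀⠀⠀⠀⠀
⠀⠀⠀⠿⠂⠛⠂⠿⠀⠀
⠀⠀⠀⠿⠿⠂⠿⠿⠀⠀
⠀⠀⠀⠿⠿⠂⠿⠿⠀⠀
⠀⠿⠿⠿⠿⣾⠿⠿⠀⠀
⠀⠿⠿⠿⠿⠂⠿⠿⠀⠀
⠀⠿⠿⠂⠂⠂⠂⠂⠀⠀
⠿⠿⠿⠂⠂⠂⠂⠂⠀⠀
⠿⠿⠿⠂⠂⠂⠂⠂⠀⠀

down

⠀⠀⠀⠀⠀⠀⠀⠀⠀⠀
⠀⠀⠀⠿⠂⠛⠂⠿⠀⠀
⠀⠀⠀⠿⠿⠂⠿⠿⠀⠀
⠀⠀⠀⠿⠿⠂⠿⠿⠀⠀
⠀⠿⠿⠿⠿⠂⠿⠿⠀⠀
⠀⠿⠿⠿⠿⣾⠿⠿⠀⠀
⠀⠿⠿⠂⠂⠂⠂⠂⠀⠀
⠿⠿⠿⠂⠂⠂⠂⠂⠀⠀
⠿⠿⠿⠂⠂⠂⠂⠂⠀⠀
⠂⠂⠂⠂⠂⠂⠀⠀⠀⠀

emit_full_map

⠀⠀⠀⠀⠀⠀⠀⠀⠿⠂⠛⠂⠿
⠀⠀⠀⠀⠀⠀⠀⠀⠿⠿⠂⠿⠿
⠀⠀⠀⠀⠀⠀⠀⠀⠿⠿⠂⠿⠿
⠿⠿⠿⠿⠿⠀⠿⠿⠿⠿⠂⠿⠿
⠿⠿⠿⠿⠿⠀⠿⠿⠿⠿⣾⠿⠿
⠂⠂⠂⠂⠿⠀⠿⠿⠂⠂⠂⠂⠂
⠂⠂⠂⠂⠿⠿⠿⠿⠂⠂⠂⠂⠂
⠂⠂⠂⠂⠿⠿⠿⠿⠂⠂⠂⠂⠂
⠂⠂⠂⠶⠂⠂⠂⠂⠂⠂⠂⠀⠀
⠿⠿⠿⠿⠿⠿⠿⠿⠂⠂⠂⠀⠀
⠿⠿⠿⠿⠿⠿⠿⠿⠂⠂⠂⠀⠀

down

⠀⠀⠀⠿⠂⠛⠂⠿⠀⠀
⠀⠀⠀⠿⠿⠂⠿⠿⠀⠀
⠀⠀⠀⠿⠿⠂⠿⠿⠀⠀
⠀⠿⠿⠿⠿⠂⠿⠿⠀⠀
⠀⠿⠿⠿⠿⠂⠿⠿⠀⠀
⠀⠿⠿⠂⠂⣾⠂⠂⠀⠀
⠿⠿⠿⠂⠂⠂⠂⠂⠀⠀
⠿⠿⠿⠂⠂⠂⠂⠂⠀⠀
⠂⠂⠂⠂⠂⠂⠀⠀⠀⠀
⠿⠿⠿⠂⠂⠂⠀⠀⠀⠀

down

⠀⠀⠀⠿⠿⠂⠿⠿⠀⠀
⠀⠀⠀⠿⠿⠂⠿⠿⠀⠀
⠀⠿⠿⠿⠿⠂⠿⠿⠀⠀
⠀⠿⠿⠿⠿⠂⠿⠿⠀⠀
⠀⠿⠿⠂⠂⠂⠂⠂⠀⠀
⠿⠿⠿⠂⠂⣾⠂⠂⠀⠀
⠿⠿⠿⠂⠂⠂⠂⠂⠀⠀
⠂⠂⠂⠂⠂⠂⠂⠂⠀⠀
⠿⠿⠿⠂⠂⠂⠀⠀⠀⠀
⠿⠿⠿⠂⠂⠂⠀⠀⠀⠀

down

⠀⠀⠀⠿⠿⠂⠿⠿⠀⠀
⠀⠿⠿⠿⠿⠂⠿⠿⠀⠀
⠀⠿⠿⠿⠿⠂⠿⠿⠀⠀
⠀⠿⠿⠂⠂⠂⠂⠂⠀⠀
⠿⠿⠿⠂⠂⠂⠂⠂⠀⠀
⠿⠿⠿⠂⠂⣾⠂⠂⠀⠀
⠂⠂⠂⠂⠂⠂⠂⠂⠀⠀
⠿⠿⠿⠂⠂⠂⠂⠂⠀⠀
⠿⠿⠿⠂⠂⠂⠀⠀⠀⠀
⠀⠀⠀⠀⠀⠀⠀⠀⠀⠀

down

⠀⠿⠿⠿⠿⠂⠿⠿⠀⠀
⠀⠿⠿⠿⠿⠂⠿⠿⠀⠀
⠀⠿⠿⠂⠂⠂⠂⠂⠀⠀
⠿⠿⠿⠂⠂⠂⠂⠂⠀⠀
⠿⠿⠿⠂⠂⠂⠂⠂⠀⠀
⠂⠂⠂⠂⠂⣾⠂⠂⠀⠀
⠿⠿⠿⠂⠂⠂⠂⠂⠀⠀
⠿⠿⠿⠂⠂⠂⠶⠂⠀⠀
⠀⠀⠀⠀⠀⠀⠀⠀⠀⠀
⠀⠀⠀⠀⠀⠀⠀⠀⠀⠀

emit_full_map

⠀⠀⠀⠀⠀⠀⠀⠀⠿⠂⠛⠂⠿
⠀⠀⠀⠀⠀⠀⠀⠀⠿⠿⠂⠿⠿
⠀⠀⠀⠀⠀⠀⠀⠀⠿⠿⠂⠿⠿
⠿⠿⠿⠿⠿⠀⠿⠿⠿⠿⠂⠿⠿
⠿⠿⠿⠿⠿⠀⠿⠿⠿⠿⠂⠿⠿
⠂⠂⠂⠂⠿⠀⠿⠿⠂⠂⠂⠂⠂
⠂⠂⠂⠂⠿⠿⠿⠿⠂⠂⠂⠂⠂
⠂⠂⠂⠂⠿⠿⠿⠿⠂⠂⠂⠂⠂
⠂⠂⠂⠶⠂⠂⠂⠂⠂⠂⣾⠂⠂
⠿⠿⠿⠿⠿⠿⠿⠿⠂⠂⠂⠂⠂
⠿⠿⠿⠿⠿⠿⠿⠿⠂⠂⠂⠶⠂

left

⠿⠀⠿⠿⠿⠿⠂⠿⠿⠀
⠿⠀⠿⠿⠿⠿⠂⠿⠿⠀
⠿⠀⠿⠿⠂⠂⠂⠂⠂⠀
⠿⠿⠿⠿⠂⠂⠂⠂⠂⠀
⠿⠿⠿⠿⠂⠂⠂⠂⠂⠀
⠂⠂⠂⠂⠂⣾⠂⠂⠂⠀
⠿⠿⠿⠿⠂⠂⠂⠂⠂⠀
⠿⠿⠿⠿⠂⠂⠂⠶⠂⠀
⠀⠀⠀⠀⠀⠀⠀⠀⠀⠀
⠀⠀⠀⠀⠀⠀⠀⠀⠀⠀

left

⠿⠿⠀⠿⠿⠿⠿⠂⠿⠿
⠿⠿⠀⠿⠿⠿⠿⠂⠿⠿
⠂⠿⠀⠿⠿⠂⠂⠂⠂⠂
⠂⠿⠿⠿⠿⠂⠂⠂⠂⠂
⠂⠿⠿⠿⠿⠂⠂⠂⠂⠂
⠶⠂⠂⠂⠂⣾⠂⠂⠂⠂
⠿⠿⠿⠿⠿⠂⠂⠂⠂⠂
⠿⠿⠿⠿⠿⠂⠂⠂⠶⠂
⠀⠀⠀⠀⠀⠀⠀⠀⠀⠀
⠀⠀⠀⠀⠀⠀⠀⠀⠀⠀

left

⠿⠿⠿⠀⠿⠿⠿⠿⠂⠿
⠿⠿⠿⠀⠿⠿⠿⠿⠂⠿
⠂⠂⠿⠀⠿⠿⠂⠂⠂⠂
⠂⠂⠿⠿⠿⠿⠂⠂⠂⠂
⠂⠂⠿⠿⠿⠿⠂⠂⠂⠂
⠂⠶⠂⠂⠂⣾⠂⠂⠂⠂
⠿⠿⠿⠿⠿⠿⠂⠂⠂⠂
⠿⠿⠿⠿⠿⠿⠂⠂⠂⠶
⠀⠀⠀⠀⠀⠀⠀⠀⠀⠀
⠀⠀⠀⠀⠀⠀⠀⠀⠀⠀

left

⠿⠿⠿⠿⠀⠿⠿⠿⠿⠂
⠿⠿⠿⠿⠀⠿⠿⠿⠿⠂
⠂⠂⠂⠿⠀⠿⠿⠂⠂⠂
⠂⠂⠂⠿⠿⠿⠿⠂⠂⠂
⠂⠂⠂⠿⠿⠿⠿⠂⠂⠂
⠂⠂⠶⠂⠂⣾⠂⠂⠂⠂
⠿⠿⠿⠿⠿⠿⠿⠂⠂⠂
⠿⠿⠿⠿⠿⠿⠿⠂⠂⠂
⠀⠀⠀⠀⠀⠀⠀⠀⠀⠀
⠀⠀⠀⠀⠀⠀⠀⠀⠀⠀

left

⠿⠿⠿⠿⠿⠀⠿⠿⠿⠿
⠿⠿⠿⠿⠿⠀⠿⠿⠿⠿
⠂⠂⠂⠂⠿⠀⠿⠿⠂⠂
⠂⠂⠂⠂⠿⠿⠿⠿⠂⠂
⠂⠂⠂⠂⠿⠿⠿⠿⠂⠂
⠂⠂⠂⠶⠂⣾⠂⠂⠂⠂
⠿⠿⠿⠿⠿⠿⠿⠿⠂⠂
⠿⠿⠿⠿⠿⠿⠿⠿⠂⠂
⠀⠀⠀⠀⠀⠀⠀⠀⠀⠀
⠀⠀⠀⠀⠀⠀⠀⠀⠀⠀

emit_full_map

⠀⠀⠀⠀⠀⠀⠀⠀⠿⠂⠛⠂⠿
⠀⠀⠀⠀⠀⠀⠀⠀⠿⠿⠂⠿⠿
⠀⠀⠀⠀⠀⠀⠀⠀⠿⠿⠂⠿⠿
⠿⠿⠿⠿⠿⠀⠿⠿⠿⠿⠂⠿⠿
⠿⠿⠿⠿⠿⠀⠿⠿⠿⠿⠂⠿⠿
⠂⠂⠂⠂⠿⠀⠿⠿⠂⠂⠂⠂⠂
⠂⠂⠂⠂⠿⠿⠿⠿⠂⠂⠂⠂⠂
⠂⠂⠂⠂⠿⠿⠿⠿⠂⠂⠂⠂⠂
⠂⠂⠂⠶⠂⣾⠂⠂⠂⠂⠂⠂⠂
⠿⠿⠿⠿⠿⠿⠿⠿⠂⠂⠂⠂⠂
⠿⠿⠿⠿⠿⠿⠿⠿⠂⠂⠂⠶⠂
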